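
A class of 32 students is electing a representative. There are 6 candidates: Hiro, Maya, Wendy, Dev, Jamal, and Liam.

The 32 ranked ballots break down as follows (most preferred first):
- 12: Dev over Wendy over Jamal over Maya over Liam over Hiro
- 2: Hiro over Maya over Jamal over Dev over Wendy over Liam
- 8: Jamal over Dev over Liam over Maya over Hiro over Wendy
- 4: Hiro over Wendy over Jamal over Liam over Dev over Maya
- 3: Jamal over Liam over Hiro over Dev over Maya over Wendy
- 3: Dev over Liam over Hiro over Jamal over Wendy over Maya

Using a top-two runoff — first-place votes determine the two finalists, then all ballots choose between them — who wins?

Jamal

Round 1 first-place votes: Hiro 6, Maya 0, Wendy 0, Dev 15, Jamal 11, Liam 0. Dev and Jamal advance.
Runoff: Dev is ranked above Jamal on 15 ballots, Jamal above Dev on 17.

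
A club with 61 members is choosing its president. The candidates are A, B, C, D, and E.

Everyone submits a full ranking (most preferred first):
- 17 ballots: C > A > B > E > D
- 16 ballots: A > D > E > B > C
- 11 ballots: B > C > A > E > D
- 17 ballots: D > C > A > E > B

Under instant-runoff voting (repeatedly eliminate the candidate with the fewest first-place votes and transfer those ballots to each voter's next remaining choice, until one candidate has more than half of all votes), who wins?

D

Round 1: A 16, B 11, C 17, D 17, E 0. E eliminated.
Round 2: A 16, B 11, C 17, D 17. B eliminated.
Round 3: A 16, C 28, D 17. A eliminated.
Round 4: C 28, D 33. D has a majority (≥31).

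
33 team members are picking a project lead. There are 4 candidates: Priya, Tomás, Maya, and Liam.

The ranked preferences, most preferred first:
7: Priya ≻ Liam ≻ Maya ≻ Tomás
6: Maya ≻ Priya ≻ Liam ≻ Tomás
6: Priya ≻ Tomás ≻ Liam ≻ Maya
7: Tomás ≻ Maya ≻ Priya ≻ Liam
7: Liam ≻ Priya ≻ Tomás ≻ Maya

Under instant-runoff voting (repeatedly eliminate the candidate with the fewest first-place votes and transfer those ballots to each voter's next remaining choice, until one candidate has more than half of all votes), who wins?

Round 1: Priya 13, Tomás 7, Maya 6, Liam 7. Maya eliminated.
Round 2: Priya 19, Tomás 7, Liam 7. Priya has a majority (≥17).

Priya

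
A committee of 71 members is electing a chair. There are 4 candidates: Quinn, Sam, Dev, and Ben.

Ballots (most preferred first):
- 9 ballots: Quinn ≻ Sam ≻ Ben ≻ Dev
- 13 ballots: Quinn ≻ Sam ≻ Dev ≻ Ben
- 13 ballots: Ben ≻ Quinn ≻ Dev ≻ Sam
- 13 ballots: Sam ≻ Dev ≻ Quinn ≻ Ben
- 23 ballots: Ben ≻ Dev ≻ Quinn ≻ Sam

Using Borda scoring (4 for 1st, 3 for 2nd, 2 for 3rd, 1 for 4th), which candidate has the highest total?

Quinn

Quinn: 9×4 + 13×4 + 13×3 + 13×2 + 23×2 = 199
Sam: 9×3 + 13×3 + 13×1 + 13×4 + 23×1 = 154
Dev: 9×1 + 13×2 + 13×2 + 13×3 + 23×3 = 169
Ben: 9×2 + 13×1 + 13×4 + 13×1 + 23×4 = 188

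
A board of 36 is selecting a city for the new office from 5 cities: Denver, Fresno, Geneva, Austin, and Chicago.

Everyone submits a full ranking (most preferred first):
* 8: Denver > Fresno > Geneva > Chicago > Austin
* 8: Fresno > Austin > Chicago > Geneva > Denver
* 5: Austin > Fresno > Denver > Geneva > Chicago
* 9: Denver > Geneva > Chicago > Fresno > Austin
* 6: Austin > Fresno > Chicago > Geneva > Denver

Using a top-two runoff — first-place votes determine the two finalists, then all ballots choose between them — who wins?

Round 1 first-place votes: Denver 17, Fresno 8, Geneva 0, Austin 11, Chicago 0. Denver and Austin advance.
Runoff: Denver is ranked above Austin on 17 ballots, Austin above Denver on 19.

Austin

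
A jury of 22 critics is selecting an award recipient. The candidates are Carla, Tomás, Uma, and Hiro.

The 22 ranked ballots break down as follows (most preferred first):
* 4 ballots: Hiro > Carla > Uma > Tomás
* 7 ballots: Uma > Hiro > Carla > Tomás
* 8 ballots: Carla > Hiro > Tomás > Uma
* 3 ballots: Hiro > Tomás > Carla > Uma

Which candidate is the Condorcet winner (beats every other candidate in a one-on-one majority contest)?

Hiro

Hiro vs Carla: 14–8
Hiro vs Tomás: 22–0
Hiro vs Uma: 15–7
Hiro beats every other candidate.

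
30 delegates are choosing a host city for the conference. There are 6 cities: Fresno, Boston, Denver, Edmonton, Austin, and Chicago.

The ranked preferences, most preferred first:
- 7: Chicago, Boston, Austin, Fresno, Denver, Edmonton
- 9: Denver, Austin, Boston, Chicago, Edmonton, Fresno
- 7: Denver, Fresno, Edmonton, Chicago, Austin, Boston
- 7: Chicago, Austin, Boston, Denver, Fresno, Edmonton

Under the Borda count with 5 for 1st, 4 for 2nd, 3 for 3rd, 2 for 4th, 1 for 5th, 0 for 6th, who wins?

Chicago

Fresno: 7×2 + 9×0 + 7×4 + 7×1 = 49
Boston: 7×4 + 9×3 + 7×0 + 7×3 = 76
Denver: 7×1 + 9×5 + 7×5 + 7×2 = 101
Edmonton: 7×0 + 9×1 + 7×3 + 7×0 = 30
Austin: 7×3 + 9×4 + 7×1 + 7×4 = 92
Chicago: 7×5 + 9×2 + 7×2 + 7×5 = 102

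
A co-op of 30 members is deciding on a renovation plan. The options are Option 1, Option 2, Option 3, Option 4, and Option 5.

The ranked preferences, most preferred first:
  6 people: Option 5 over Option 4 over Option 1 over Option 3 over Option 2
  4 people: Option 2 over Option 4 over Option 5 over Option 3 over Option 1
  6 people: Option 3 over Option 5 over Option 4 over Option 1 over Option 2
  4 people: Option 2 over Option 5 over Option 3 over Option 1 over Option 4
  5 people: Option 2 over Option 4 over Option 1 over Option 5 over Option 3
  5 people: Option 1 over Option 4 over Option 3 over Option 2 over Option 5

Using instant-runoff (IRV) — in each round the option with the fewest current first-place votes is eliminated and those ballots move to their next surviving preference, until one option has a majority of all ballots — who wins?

Option 3

Round 1: Option 1 5, Option 2 13, Option 3 6, Option 4 0, Option 5 6. Option 4 eliminated.
Round 2: Option 1 5, Option 2 13, Option 3 6, Option 5 6. Option 1 eliminated.
Round 3: Option 2 13, Option 3 11, Option 5 6. Option 5 eliminated.
Round 4: Option 2 13, Option 3 17. Option 3 has a majority (≥16).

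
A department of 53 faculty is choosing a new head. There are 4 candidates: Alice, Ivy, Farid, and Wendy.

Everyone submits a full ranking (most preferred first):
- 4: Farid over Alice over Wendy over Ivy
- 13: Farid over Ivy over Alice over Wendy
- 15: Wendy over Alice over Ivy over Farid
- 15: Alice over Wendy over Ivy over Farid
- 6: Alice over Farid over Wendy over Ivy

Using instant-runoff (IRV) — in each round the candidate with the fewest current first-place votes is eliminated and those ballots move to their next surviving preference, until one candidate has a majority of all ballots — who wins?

Alice

Round 1: Alice 21, Ivy 0, Farid 17, Wendy 15. Ivy eliminated.
Round 2: Alice 21, Farid 17, Wendy 15. Wendy eliminated.
Round 3: Alice 36, Farid 17. Alice has a majority (≥27).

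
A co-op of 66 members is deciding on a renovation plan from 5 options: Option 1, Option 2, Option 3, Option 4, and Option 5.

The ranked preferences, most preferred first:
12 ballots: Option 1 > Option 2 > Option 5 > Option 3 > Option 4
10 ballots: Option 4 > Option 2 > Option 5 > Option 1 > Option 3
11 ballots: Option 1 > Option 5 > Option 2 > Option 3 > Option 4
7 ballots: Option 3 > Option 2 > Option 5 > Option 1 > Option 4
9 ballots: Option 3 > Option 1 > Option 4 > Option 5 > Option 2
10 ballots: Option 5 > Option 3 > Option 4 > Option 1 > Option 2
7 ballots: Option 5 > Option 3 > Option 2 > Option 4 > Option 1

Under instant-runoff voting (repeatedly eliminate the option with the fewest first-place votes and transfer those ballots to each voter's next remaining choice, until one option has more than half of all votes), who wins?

Option 5

Round 1: Option 1 23, Option 2 0, Option 3 16, Option 4 10, Option 5 17. Option 2 eliminated.
Round 2: Option 1 23, Option 3 16, Option 4 10, Option 5 17. Option 4 eliminated.
Round 3: Option 1 23, Option 3 16, Option 5 27. Option 3 eliminated.
Round 4: Option 1 32, Option 5 34. Option 5 has a majority (≥34).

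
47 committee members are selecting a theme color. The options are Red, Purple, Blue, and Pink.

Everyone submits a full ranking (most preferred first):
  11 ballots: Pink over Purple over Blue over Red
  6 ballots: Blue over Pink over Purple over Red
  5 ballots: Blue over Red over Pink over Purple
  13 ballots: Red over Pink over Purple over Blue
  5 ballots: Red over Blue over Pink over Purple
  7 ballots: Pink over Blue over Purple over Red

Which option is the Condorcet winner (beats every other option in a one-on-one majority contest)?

Pink

Pink vs Red: 24–23
Pink vs Purple: 47–0
Pink vs Blue: 31–16
Pink beats every other option.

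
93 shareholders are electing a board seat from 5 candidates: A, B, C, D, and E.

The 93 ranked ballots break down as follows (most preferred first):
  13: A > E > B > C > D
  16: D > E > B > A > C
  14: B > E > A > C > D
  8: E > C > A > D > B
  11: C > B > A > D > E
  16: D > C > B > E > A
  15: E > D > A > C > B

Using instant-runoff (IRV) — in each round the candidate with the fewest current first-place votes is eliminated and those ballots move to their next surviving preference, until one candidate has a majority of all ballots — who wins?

Round 1: A 13, B 14, C 11, D 32, E 23. C eliminated.
Round 2: A 13, B 25, D 32, E 23. A eliminated.
Round 3: B 25, D 32, E 36. B eliminated.
Round 4: D 43, E 50. E has a majority (≥47).

E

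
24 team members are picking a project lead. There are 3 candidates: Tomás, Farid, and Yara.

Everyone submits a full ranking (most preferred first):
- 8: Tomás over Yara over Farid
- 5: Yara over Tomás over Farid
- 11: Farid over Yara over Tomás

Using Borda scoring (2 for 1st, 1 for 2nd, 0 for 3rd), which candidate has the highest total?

Yara

Tomás: 8×2 + 5×1 + 11×0 = 21
Farid: 8×0 + 5×0 + 11×2 = 22
Yara: 8×1 + 5×2 + 11×1 = 29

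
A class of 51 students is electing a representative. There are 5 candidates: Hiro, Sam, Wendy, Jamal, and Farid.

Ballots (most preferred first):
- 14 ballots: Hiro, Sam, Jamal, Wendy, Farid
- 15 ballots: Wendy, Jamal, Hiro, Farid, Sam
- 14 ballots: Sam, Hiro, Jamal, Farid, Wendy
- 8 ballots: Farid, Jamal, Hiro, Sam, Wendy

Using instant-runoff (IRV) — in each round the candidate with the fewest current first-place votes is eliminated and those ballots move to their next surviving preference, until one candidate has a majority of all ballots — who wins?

Round 1: Hiro 14, Sam 14, Wendy 15, Jamal 0, Farid 8. Jamal eliminated.
Round 2: Hiro 14, Sam 14, Wendy 15, Farid 8. Farid eliminated.
Round 3: Hiro 22, Sam 14, Wendy 15. Sam eliminated.
Round 4: Hiro 36, Wendy 15. Hiro has a majority (≥26).

Hiro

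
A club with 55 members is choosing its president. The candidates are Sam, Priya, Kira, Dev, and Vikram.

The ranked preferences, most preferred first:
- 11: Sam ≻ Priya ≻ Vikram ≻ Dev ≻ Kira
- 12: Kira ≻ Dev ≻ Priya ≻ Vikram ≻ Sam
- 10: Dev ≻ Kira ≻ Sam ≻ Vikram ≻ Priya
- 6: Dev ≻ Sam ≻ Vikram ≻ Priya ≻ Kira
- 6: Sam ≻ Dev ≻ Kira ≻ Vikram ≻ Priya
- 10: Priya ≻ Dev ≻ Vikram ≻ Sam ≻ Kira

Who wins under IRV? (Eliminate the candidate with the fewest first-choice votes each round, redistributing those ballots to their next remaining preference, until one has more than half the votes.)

Dev

Round 1: Sam 17, Priya 10, Kira 12, Dev 16, Vikram 0. Vikram eliminated.
Round 2: Sam 17, Priya 10, Kira 12, Dev 16. Priya eliminated.
Round 3: Sam 17, Kira 12, Dev 26. Kira eliminated.
Round 4: Sam 17, Dev 38. Dev has a majority (≥28).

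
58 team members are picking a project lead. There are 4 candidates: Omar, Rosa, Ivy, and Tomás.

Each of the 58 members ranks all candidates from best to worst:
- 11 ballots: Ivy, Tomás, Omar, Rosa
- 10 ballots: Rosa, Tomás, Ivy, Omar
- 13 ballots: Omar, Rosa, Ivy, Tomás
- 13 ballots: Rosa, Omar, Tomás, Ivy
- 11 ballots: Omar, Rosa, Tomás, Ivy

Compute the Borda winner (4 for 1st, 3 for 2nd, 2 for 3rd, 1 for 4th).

Omar: 11×2 + 10×1 + 13×4 + 13×3 + 11×4 = 167
Rosa: 11×1 + 10×4 + 13×3 + 13×4 + 11×3 = 175
Ivy: 11×4 + 10×2 + 13×2 + 13×1 + 11×1 = 114
Tomás: 11×3 + 10×3 + 13×1 + 13×2 + 11×2 = 124

Rosa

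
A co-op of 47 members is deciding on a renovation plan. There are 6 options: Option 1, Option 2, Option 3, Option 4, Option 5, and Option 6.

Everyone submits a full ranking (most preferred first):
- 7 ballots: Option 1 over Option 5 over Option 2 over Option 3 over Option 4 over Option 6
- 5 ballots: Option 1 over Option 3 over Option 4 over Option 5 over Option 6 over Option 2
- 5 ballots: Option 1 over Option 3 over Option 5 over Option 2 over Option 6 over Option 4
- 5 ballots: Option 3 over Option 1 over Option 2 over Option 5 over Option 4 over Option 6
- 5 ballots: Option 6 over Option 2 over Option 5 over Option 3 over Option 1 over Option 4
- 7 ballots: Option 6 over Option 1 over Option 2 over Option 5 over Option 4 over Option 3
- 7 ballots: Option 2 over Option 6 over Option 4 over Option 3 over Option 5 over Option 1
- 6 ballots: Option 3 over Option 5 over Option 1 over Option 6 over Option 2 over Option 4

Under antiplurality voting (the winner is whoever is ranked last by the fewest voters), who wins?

Last-place votes: Option 1 7, Option 2 5, Option 3 7, Option 4 16, Option 5 0, Option 6 12.

Option 5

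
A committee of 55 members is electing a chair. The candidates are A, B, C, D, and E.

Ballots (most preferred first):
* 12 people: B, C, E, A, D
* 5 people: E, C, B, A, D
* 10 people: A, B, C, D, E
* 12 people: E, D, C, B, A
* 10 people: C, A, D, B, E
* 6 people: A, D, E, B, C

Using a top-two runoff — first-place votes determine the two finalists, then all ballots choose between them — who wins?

Round 1 first-place votes: A 16, B 12, C 10, D 0, E 17. E and A advance.
Runoff: E is ranked above A on 29 ballots, A above E on 26.

E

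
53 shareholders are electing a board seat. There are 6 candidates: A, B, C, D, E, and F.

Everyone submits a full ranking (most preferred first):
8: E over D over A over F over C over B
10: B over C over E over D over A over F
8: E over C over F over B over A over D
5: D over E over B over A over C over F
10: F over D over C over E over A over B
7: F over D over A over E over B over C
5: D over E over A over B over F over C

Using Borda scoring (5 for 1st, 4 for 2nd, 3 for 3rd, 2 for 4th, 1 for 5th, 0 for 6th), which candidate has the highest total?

A: 8×3 + 10×1 + 8×1 + 5×2 + 10×1 + 7×3 + 5×3 = 98
B: 8×0 + 10×5 + 8×2 + 5×3 + 10×0 + 7×1 + 5×2 = 98
C: 8×1 + 10×4 + 8×4 + 5×1 + 10×3 + 7×0 + 5×0 = 115
D: 8×4 + 10×2 + 8×0 + 5×5 + 10×4 + 7×4 + 5×5 = 170
E: 8×5 + 10×3 + 8×5 + 5×4 + 10×2 + 7×2 + 5×4 = 184
F: 8×2 + 10×0 + 8×3 + 5×0 + 10×5 + 7×5 + 5×1 = 130

E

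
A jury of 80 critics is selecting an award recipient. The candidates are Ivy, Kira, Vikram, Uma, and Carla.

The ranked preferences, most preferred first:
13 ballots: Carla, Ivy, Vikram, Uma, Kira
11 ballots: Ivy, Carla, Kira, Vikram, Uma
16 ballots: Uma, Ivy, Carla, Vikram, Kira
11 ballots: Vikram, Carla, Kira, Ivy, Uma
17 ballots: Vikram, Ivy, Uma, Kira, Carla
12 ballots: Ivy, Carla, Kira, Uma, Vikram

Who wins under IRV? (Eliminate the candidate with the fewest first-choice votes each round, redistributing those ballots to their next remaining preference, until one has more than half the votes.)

Round 1: Ivy 23, Kira 0, Vikram 28, Uma 16, Carla 13. Kira eliminated.
Round 2: Ivy 23, Vikram 28, Uma 16, Carla 13. Carla eliminated.
Round 3: Ivy 36, Vikram 28, Uma 16. Uma eliminated.
Round 4: Ivy 52, Vikram 28. Ivy has a majority (≥41).

Ivy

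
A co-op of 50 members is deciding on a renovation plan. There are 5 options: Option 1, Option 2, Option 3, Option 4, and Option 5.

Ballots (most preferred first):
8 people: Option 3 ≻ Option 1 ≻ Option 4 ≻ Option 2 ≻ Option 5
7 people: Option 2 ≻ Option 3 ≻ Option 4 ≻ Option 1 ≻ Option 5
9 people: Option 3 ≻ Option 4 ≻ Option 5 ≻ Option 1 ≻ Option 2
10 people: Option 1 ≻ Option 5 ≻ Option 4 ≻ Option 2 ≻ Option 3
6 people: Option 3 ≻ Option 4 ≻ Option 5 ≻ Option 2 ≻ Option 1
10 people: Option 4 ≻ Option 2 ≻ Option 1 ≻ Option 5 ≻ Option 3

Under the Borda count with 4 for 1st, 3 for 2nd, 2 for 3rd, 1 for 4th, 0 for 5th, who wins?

Option 4

Option 1: 8×3 + 7×1 + 9×1 + 10×4 + 6×0 + 10×2 = 100
Option 2: 8×1 + 7×4 + 9×0 + 10×1 + 6×1 + 10×3 = 82
Option 3: 8×4 + 7×3 + 9×4 + 10×0 + 6×4 + 10×0 = 113
Option 4: 8×2 + 7×2 + 9×3 + 10×2 + 6×3 + 10×4 = 135
Option 5: 8×0 + 7×0 + 9×2 + 10×3 + 6×2 + 10×1 = 70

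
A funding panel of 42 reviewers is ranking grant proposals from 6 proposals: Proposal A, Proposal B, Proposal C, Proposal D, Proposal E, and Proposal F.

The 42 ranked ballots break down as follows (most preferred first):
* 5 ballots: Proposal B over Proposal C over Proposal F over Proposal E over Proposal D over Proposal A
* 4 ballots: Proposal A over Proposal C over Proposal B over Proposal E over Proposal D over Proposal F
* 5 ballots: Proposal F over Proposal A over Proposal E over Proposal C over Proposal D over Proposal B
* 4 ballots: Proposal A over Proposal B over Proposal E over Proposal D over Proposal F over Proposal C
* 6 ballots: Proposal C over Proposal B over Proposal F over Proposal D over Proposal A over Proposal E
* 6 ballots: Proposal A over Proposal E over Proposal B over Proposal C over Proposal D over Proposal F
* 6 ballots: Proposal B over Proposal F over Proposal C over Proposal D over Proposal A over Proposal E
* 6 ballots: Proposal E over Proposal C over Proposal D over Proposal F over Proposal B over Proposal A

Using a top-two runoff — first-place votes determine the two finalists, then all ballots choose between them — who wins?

Round 1 first-place votes: Proposal A 14, Proposal B 11, Proposal C 6, Proposal D 0, Proposal E 6, Proposal F 5. Proposal A and Proposal B advance.
Runoff: Proposal A is ranked above Proposal B on 19 ballots, Proposal B above Proposal A on 23.

Proposal B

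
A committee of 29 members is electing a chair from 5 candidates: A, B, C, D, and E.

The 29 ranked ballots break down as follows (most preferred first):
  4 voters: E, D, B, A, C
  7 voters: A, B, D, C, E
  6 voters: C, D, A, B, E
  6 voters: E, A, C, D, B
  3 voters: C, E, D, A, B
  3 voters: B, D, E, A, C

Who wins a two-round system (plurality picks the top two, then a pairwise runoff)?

C

Round 1 first-place votes: A 7, B 3, C 9, D 0, E 10. E and C advance.
Runoff: E is ranked above C on 13 ballots, C above E on 16.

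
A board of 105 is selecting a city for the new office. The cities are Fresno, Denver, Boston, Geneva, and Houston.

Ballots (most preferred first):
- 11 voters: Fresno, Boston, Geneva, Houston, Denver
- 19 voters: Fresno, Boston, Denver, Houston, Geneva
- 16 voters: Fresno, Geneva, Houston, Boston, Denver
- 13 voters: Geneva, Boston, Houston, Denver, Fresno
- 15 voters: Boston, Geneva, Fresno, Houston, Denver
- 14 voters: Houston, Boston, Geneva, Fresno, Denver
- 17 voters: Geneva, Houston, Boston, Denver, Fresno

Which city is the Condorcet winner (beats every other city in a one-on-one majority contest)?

Boston

Boston vs Fresno: 59–46
Boston vs Denver: 105–0
Boston vs Geneva: 59–46
Boston vs Houston: 58–47
Boston beats every other city.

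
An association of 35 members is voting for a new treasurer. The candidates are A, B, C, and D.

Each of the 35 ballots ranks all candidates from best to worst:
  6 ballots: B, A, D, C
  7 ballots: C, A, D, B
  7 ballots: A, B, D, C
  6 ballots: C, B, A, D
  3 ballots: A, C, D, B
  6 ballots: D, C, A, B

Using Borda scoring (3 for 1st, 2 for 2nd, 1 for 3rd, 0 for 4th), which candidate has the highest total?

A: 6×2 + 7×2 + 7×3 + 6×1 + 3×3 + 6×1 = 68
B: 6×3 + 7×0 + 7×2 + 6×2 + 3×0 + 6×0 = 44
C: 6×0 + 7×3 + 7×0 + 6×3 + 3×2 + 6×2 = 57
D: 6×1 + 7×1 + 7×1 + 6×0 + 3×1 + 6×3 = 41

A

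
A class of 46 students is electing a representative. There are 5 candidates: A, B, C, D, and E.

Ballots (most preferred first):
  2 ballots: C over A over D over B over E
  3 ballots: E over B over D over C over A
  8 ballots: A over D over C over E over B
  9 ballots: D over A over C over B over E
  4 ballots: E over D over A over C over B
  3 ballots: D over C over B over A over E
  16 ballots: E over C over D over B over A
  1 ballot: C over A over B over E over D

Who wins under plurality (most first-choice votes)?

First-place votes: A 8, B 0, C 3, D 12, E 23.

E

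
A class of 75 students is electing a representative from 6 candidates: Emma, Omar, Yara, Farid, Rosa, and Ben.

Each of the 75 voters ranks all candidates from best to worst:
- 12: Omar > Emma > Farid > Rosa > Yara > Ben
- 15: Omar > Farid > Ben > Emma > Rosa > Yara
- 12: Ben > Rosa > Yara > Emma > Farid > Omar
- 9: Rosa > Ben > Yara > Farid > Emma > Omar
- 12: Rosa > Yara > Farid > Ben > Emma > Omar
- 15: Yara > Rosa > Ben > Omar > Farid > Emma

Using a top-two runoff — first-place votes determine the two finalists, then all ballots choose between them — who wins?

Rosa

Round 1 first-place votes: Emma 0, Omar 27, Yara 15, Farid 0, Rosa 21, Ben 12. Omar and Rosa advance.
Runoff: Omar is ranked above Rosa on 27 ballots, Rosa above Omar on 48.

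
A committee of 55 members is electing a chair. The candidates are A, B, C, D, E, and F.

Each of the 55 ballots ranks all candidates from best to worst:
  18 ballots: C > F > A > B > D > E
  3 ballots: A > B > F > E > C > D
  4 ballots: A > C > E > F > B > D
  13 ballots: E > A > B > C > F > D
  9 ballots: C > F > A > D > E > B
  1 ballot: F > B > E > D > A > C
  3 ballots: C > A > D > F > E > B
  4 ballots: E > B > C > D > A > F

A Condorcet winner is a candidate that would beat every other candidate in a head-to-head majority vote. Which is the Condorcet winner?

C

C vs A: 34–21
C vs B: 34–21
C vs D: 54–1
C vs E: 34–21
C vs F: 51–4
C beats every other candidate.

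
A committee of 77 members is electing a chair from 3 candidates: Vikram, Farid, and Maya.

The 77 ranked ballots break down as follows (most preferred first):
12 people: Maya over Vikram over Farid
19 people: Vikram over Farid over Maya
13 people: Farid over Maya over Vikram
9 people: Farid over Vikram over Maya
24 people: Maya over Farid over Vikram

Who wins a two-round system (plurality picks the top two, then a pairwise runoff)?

Round 1 first-place votes: Vikram 19, Farid 22, Maya 36. Maya and Farid advance.
Runoff: Maya is ranked above Farid on 36 ballots, Farid above Maya on 41.

Farid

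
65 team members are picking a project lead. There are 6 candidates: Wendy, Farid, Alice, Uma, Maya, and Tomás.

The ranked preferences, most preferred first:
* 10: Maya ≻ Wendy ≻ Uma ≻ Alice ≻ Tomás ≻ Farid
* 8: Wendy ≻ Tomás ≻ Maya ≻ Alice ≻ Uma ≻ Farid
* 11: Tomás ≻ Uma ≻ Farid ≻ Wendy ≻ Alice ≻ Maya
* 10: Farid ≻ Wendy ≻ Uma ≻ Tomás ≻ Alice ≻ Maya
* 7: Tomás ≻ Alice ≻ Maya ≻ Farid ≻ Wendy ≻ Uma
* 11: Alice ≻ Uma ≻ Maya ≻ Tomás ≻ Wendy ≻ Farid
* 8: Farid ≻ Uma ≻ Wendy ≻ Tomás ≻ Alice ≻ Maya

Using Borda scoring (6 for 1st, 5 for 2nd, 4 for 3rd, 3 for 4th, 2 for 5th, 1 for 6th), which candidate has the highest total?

Wendy: 10×5 + 8×6 + 11×3 + 10×5 + 7×2 + 11×2 + 8×4 = 249
Farid: 10×1 + 8×1 + 11×4 + 10×6 + 7×3 + 11×1 + 8×6 = 202
Alice: 10×3 + 8×3 + 11×2 + 10×2 + 7×5 + 11×6 + 8×2 = 213
Uma: 10×4 + 8×2 + 11×5 + 10×4 + 7×1 + 11×5 + 8×5 = 253
Maya: 10×6 + 8×4 + 11×1 + 10×1 + 7×4 + 11×4 + 8×1 = 193
Tomás: 10×2 + 8×5 + 11×6 + 10×3 + 7×6 + 11×3 + 8×3 = 255

Tomás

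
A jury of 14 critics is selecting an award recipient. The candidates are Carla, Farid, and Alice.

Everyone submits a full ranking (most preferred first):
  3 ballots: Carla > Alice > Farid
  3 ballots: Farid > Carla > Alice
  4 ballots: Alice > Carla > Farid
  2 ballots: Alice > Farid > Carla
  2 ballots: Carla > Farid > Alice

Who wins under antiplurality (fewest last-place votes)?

Carla

Last-place votes: Carla 2, Farid 7, Alice 5.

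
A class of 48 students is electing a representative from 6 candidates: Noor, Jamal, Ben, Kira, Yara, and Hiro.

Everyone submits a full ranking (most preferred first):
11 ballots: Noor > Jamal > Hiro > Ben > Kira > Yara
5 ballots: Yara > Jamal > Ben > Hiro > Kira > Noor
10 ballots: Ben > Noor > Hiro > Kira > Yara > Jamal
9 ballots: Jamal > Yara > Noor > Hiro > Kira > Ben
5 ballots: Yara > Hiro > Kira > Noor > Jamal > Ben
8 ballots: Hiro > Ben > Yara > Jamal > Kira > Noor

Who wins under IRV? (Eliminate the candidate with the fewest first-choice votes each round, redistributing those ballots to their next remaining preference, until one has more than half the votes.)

Round 1: Noor 11, Jamal 9, Ben 10, Kira 0, Yara 10, Hiro 8. Kira eliminated.
Round 2: Noor 11, Jamal 9, Ben 10, Yara 10, Hiro 8. Hiro eliminated.
Round 3: Noor 11, Jamal 9, Ben 18, Yara 10. Jamal eliminated.
Round 4: Noor 11, Ben 18, Yara 19. Noor eliminated.
Round 5: Ben 29, Yara 19. Ben has a majority (≥25).

Ben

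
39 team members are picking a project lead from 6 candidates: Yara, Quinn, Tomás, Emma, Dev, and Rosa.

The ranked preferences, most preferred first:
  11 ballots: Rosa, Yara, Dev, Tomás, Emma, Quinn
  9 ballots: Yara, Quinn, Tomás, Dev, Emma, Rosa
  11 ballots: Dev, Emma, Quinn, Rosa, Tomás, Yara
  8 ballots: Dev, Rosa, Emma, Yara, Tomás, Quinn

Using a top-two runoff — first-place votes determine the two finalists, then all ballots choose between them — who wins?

Round 1 first-place votes: Yara 9, Quinn 0, Tomás 0, Emma 0, Dev 19, Rosa 11. Dev and Rosa advance.
Runoff: Dev is ranked above Rosa on 28 ballots, Rosa above Dev on 11.

Dev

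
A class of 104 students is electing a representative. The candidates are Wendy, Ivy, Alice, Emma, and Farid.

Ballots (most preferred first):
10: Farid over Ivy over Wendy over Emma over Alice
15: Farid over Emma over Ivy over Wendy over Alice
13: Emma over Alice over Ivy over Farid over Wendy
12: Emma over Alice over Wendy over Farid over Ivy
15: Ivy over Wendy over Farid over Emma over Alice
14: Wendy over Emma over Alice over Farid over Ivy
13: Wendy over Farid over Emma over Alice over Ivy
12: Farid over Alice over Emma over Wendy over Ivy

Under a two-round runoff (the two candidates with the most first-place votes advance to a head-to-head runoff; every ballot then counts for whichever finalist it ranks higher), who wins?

Wendy

Round 1 first-place votes: Wendy 27, Ivy 15, Alice 0, Emma 25, Farid 37. Farid and Wendy advance.
Runoff: Farid is ranked above Wendy on 50 ballots, Wendy above Farid on 54.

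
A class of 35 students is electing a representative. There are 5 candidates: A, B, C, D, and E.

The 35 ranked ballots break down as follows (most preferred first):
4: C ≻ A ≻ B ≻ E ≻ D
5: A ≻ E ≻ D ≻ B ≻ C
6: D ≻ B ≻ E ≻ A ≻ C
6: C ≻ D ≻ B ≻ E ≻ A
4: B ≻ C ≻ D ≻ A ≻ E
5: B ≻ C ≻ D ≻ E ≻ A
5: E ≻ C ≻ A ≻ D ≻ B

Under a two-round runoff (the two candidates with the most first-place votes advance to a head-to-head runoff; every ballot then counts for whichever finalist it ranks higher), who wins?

B

Round 1 first-place votes: A 5, B 9, C 10, D 6, E 5. C and B advance.
Runoff: C is ranked above B on 15 ballots, B above C on 20.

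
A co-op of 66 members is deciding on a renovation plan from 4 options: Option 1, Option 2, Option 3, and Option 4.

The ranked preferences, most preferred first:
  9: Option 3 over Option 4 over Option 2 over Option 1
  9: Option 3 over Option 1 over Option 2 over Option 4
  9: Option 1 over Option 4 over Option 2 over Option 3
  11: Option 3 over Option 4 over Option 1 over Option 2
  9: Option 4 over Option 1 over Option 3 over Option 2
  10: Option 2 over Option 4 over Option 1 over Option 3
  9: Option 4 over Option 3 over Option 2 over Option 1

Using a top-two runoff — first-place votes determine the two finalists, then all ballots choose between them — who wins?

Option 4

Round 1 first-place votes: Option 1 9, Option 2 10, Option 3 29, Option 4 18. Option 3 and Option 4 advance.
Runoff: Option 3 is ranked above Option 4 on 29 ballots, Option 4 above Option 3 on 37.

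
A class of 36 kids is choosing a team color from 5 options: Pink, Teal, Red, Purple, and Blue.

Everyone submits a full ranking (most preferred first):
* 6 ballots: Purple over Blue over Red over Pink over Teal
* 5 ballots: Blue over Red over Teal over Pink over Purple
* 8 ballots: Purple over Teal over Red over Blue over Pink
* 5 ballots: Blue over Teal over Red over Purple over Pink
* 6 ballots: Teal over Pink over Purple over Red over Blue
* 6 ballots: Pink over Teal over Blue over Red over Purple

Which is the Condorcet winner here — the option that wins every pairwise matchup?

Teal vs Pink: 24–12
Teal vs Red: 25–11
Teal vs Purple: 22–14
Teal vs Blue: 20–16
Teal beats every other option.

Teal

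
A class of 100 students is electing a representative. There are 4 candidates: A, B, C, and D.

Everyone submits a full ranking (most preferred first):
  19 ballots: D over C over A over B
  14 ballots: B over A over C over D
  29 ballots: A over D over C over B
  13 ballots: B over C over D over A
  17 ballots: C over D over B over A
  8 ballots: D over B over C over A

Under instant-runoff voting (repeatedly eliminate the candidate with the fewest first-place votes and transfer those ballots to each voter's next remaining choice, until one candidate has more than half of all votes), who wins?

Round 1: A 29, B 27, C 17, D 27. C eliminated.
Round 2: A 29, B 27, D 44. B eliminated.
Round 3: A 43, D 57. D has a majority (≥51).

D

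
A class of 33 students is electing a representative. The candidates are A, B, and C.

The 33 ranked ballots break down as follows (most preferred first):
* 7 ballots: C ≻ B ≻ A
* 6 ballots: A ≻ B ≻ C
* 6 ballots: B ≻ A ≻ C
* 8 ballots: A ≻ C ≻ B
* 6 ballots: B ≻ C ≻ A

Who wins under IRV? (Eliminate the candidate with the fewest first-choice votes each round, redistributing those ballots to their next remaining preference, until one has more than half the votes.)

B

Round 1: A 14, B 12, C 7. C eliminated.
Round 2: A 14, B 19. B has a majority (≥17).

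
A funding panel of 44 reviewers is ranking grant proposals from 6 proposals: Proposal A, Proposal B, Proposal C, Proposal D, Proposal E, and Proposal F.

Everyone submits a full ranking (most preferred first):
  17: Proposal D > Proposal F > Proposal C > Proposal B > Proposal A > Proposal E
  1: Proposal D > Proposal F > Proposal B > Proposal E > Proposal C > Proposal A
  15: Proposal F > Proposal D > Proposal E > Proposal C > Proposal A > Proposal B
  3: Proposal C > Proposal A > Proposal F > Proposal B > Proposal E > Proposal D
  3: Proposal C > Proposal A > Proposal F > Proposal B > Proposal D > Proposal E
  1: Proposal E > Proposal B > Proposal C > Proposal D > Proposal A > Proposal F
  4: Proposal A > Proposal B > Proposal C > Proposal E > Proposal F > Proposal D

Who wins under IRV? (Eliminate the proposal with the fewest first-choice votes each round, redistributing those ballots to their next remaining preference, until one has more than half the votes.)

Round 1: Proposal A 4, Proposal B 0, Proposal C 6, Proposal D 18, Proposal E 1, Proposal F 15. Proposal B eliminated.
Round 2: Proposal A 4, Proposal C 6, Proposal D 18, Proposal E 1, Proposal F 15. Proposal E eliminated.
Round 3: Proposal A 4, Proposal C 7, Proposal D 18, Proposal F 15. Proposal A eliminated.
Round 4: Proposal C 11, Proposal D 18, Proposal F 15. Proposal C eliminated.
Round 5: Proposal D 19, Proposal F 25. Proposal F has a majority (≥23).

Proposal F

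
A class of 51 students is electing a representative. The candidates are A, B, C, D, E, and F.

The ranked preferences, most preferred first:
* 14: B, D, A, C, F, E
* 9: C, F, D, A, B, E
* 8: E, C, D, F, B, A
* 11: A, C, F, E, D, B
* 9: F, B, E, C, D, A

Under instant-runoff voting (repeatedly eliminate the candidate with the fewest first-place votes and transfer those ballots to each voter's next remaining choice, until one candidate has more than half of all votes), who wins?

C

Round 1: A 11, B 14, C 9, D 0, E 8, F 9. D eliminated.
Round 2: A 11, B 14, C 9, E 8, F 9. E eliminated.
Round 3: A 11, B 14, C 17, F 9. F eliminated.
Round 4: A 11, B 23, C 17. A eliminated.
Round 5: B 23, C 28. C has a majority (≥26).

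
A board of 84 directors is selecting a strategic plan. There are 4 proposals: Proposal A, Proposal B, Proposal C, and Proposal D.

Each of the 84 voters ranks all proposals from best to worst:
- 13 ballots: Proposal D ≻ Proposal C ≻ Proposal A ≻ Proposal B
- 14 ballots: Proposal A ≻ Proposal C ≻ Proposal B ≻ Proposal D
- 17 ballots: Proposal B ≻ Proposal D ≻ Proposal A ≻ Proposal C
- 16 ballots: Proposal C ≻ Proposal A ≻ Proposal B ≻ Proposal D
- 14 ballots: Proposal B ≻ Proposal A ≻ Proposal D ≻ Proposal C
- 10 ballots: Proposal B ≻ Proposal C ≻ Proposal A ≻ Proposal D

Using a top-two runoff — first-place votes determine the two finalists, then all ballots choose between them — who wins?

Round 1 first-place votes: Proposal A 14, Proposal B 41, Proposal C 16, Proposal D 13. Proposal B and Proposal C advance.
Runoff: Proposal B is ranked above Proposal C on 41 ballots, Proposal C above Proposal B on 43.

Proposal C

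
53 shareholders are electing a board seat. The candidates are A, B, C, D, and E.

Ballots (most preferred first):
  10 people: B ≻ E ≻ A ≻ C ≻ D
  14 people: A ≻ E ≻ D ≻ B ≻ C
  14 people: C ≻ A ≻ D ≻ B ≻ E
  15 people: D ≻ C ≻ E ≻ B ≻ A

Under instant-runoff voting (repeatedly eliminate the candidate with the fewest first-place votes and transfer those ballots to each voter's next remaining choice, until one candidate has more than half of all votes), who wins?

Round 1: A 14, B 10, C 14, D 15, E 0. E eliminated.
Round 2: A 14, B 10, C 14, D 15. B eliminated.
Round 3: A 24, C 14, D 15. C eliminated.
Round 4: A 38, D 15. A has a majority (≥27).

A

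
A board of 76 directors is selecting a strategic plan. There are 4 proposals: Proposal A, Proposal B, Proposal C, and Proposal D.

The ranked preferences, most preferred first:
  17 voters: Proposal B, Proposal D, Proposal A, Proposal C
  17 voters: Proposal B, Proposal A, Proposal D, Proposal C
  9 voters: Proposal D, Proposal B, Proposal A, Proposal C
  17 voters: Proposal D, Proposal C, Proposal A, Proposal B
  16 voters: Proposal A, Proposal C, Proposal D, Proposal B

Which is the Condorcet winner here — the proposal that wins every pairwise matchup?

Proposal D vs Proposal A: 43–33
Proposal D vs Proposal B: 42–34
Proposal D vs Proposal C: 60–16
Proposal D beats every other proposal.

Proposal D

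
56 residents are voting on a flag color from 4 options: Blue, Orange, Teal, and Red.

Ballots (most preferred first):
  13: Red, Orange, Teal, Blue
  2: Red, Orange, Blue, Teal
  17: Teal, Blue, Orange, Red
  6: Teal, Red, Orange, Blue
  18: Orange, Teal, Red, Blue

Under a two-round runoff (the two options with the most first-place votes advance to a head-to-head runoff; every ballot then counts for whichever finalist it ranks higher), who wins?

Orange

Round 1 first-place votes: Blue 0, Orange 18, Teal 23, Red 15. Teal and Orange advance.
Runoff: Teal is ranked above Orange on 23 ballots, Orange above Teal on 33.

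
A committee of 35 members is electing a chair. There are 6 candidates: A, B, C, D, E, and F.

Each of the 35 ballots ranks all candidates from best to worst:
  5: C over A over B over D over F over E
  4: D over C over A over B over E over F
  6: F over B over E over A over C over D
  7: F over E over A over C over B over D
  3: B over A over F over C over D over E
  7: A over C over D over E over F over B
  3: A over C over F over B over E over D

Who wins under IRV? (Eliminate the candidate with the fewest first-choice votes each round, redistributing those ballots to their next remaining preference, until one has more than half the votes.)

A

Round 1: A 10, B 3, C 5, D 4, E 0, F 13. E eliminated.
Round 2: A 10, B 3, C 5, D 4, F 13. B eliminated.
Round 3: A 13, C 5, D 4, F 13. D eliminated.
Round 4: A 13, C 9, F 13. C eliminated.
Round 5: A 22, F 13. A has a majority (≥18).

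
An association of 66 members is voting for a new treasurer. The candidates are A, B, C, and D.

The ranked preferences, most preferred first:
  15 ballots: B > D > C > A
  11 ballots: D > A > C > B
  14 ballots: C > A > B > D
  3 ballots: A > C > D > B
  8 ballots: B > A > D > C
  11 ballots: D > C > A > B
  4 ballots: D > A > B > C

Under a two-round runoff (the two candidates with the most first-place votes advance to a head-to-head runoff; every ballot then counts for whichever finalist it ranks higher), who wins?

Round 1 first-place votes: A 3, B 23, C 14, D 26. D and B advance.
Runoff: D is ranked above B on 29 ballots, B above D on 37.

B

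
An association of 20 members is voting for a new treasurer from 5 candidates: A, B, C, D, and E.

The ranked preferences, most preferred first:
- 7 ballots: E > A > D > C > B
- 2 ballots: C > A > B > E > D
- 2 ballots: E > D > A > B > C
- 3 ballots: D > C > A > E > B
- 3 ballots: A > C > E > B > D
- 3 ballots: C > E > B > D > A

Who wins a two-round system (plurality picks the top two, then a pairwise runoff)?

C

Round 1 first-place votes: A 3, B 0, C 5, D 3, E 9. E and C advance.
Runoff: E is ranked above C on 9 ballots, C above E on 11.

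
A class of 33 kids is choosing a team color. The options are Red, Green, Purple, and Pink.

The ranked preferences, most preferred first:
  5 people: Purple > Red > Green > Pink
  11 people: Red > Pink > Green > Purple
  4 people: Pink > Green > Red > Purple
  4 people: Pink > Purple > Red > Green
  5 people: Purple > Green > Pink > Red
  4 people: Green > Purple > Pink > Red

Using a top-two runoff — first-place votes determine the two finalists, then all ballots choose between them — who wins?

Round 1 first-place votes: Red 11, Green 4, Purple 10, Pink 8. Red and Purple advance.
Runoff: Red is ranked above Purple on 15 ballots, Purple above Red on 18.

Purple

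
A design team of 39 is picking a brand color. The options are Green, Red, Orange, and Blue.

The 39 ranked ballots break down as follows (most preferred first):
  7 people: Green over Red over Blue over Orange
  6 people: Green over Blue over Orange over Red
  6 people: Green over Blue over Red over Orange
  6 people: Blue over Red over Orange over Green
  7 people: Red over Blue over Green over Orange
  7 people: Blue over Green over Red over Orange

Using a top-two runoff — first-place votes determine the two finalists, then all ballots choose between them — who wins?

Blue

Round 1 first-place votes: Green 19, Red 7, Orange 0, Blue 13. Green and Blue advance.
Runoff: Green is ranked above Blue on 19 ballots, Blue above Green on 20.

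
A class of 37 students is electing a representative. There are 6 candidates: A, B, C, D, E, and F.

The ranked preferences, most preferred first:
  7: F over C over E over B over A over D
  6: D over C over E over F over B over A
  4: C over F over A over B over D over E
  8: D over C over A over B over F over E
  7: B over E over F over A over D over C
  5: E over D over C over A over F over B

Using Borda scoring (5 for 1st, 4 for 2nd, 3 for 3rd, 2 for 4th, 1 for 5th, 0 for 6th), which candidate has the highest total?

A: 7×1 + 6×0 + 4×3 + 8×3 + 7×2 + 5×2 = 67
B: 7×2 + 6×1 + 4×2 + 8×2 + 7×5 + 5×0 = 79
C: 7×4 + 6×4 + 4×5 + 8×4 + 7×0 + 5×3 = 119
D: 7×0 + 6×5 + 4×1 + 8×5 + 7×1 + 5×4 = 101
E: 7×3 + 6×3 + 4×0 + 8×0 + 7×4 + 5×5 = 92
F: 7×5 + 6×2 + 4×4 + 8×1 + 7×3 + 5×1 = 97

C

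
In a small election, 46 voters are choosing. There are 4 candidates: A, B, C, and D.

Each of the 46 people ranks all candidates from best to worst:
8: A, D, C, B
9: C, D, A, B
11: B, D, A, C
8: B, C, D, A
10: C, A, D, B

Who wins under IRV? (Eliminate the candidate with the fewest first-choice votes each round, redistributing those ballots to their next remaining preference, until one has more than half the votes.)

C

Round 1: A 8, B 19, C 19, D 0. D eliminated.
Round 2: A 8, B 19, C 19. A eliminated.
Round 3: B 19, C 27. C has a majority (≥24).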